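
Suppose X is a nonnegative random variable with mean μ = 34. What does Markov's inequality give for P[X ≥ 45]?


μ = E[X] = 34, a = 45.
Markov: P[X ≥ 45] ≤ μ/a = (34)/45 = 34/45.
Numerically: ≈ 0.75556.
(Since a = 45 > μ = 34.00000, the bound 34/45 is < 1 and informative.)

P[X ≥ 45] ≤ 34/45 ≈ 0.75556.


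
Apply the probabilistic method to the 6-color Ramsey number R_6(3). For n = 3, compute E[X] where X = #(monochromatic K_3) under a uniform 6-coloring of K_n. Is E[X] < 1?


E[X] = C(3, 3) · 6^{1 − 3} = 1 · 6^{−2} = 1/36.
As a reduced fraction: E[X] = 1/36 ≈ 0.0277778.
Is E[X] < 1? YES.
Since E[X] < 1, there exists a 6-coloring of K_{3} with no monochromatic K_3; hence R_6(3) > 3.

E[X] = 1/36 ≈ 0.0277778; E[X] < 1, so R_6(3) > 3.


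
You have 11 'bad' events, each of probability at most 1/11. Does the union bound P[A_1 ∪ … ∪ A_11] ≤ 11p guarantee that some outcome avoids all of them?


Union bound: P[∪_{i=1}^{11} A_i] ≤ Σ_i P[A_i] ≤ 11·p = 11·(1/11) = 1.
Numerically: 1 ≈ 1.000000.
Is 1 < 1? NO.
Since the bound 1 is ≥ 1, the union bound is uninformative here; it does NOT by itself certify existence.

11·p = 1 ≈ 1.000000; existence NOT certified by the union bound.


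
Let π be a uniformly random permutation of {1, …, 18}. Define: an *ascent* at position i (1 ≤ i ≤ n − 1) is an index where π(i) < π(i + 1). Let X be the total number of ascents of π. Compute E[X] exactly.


Write X = Σ X_I over i = 1, …, 17, with X_I the indicator of one ascent.
There are 17 indicators.
For each fixed i, the pair (π(i), π(i+1)) is a uniformly random ordered pair of distinct values from {1, …, 18}; by symmetry P[π(i) < π(i+1)] = 1/2.
By linearity: E[X] = 17 · (1/2) = (18 − 1) · (1/2) = 17/2 ≈ 8.500000.

E[X] = 17/2 = 8.500000.


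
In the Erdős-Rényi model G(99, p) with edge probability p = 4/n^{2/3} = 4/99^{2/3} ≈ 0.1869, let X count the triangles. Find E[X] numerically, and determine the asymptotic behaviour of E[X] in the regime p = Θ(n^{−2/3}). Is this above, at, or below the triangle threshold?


Number of potential triangles: C(99, 3) = 156849.
Each occurs with probability p³ ≈ (0.1869)³ ≈ 6.529946e-03.
By linearity: E[X] = C(99, 3)·p³ ≈ 156849 · 6.529946e-03 ≈ 1024.2155.
Since α = 2/3 < 1, p = c/n^{2/3} ≫ 1/n is above the triangle threshold p ~ 1/n. Asymptotically E[X] ~ (c³/6)·n^{3(1−α)} = (4³/6)·n^{1} → ∞; triangles are abundant w.h.p.

E[X] ≈ 1024.2155; in regime p = Θ(1/n^{2/3}) E[X] diverges (above the triangle threshold p ~ 1/n).


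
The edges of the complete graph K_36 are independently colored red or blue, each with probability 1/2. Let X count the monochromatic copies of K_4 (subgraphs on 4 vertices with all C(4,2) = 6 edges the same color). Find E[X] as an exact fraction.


Let X = Σ_S X_S over the C(36, 4) = 58905 subsets S of size 4, where X_S = 1 if the K_4 on S is monochromatic.
For a fixed S, the K_4 on S has C(4, 2) = 6 edges. P[all 6 edges red] = (1/2)^6, and likewise for blue, so P[monochromatic] = 2·(1/2)^6 = 2^{1 − 6} = 1/32.
By linearity of expectation: E[X] = C(36, 4) · 2^{1 − 6} = 58905 · 1/32 = 58905/32.
Numerically: E[X] ≈ 1840.781250.

E[X] = C(36,4)·2^(1−C(4,2)) = 58905/32 ≈ 1840.781250.


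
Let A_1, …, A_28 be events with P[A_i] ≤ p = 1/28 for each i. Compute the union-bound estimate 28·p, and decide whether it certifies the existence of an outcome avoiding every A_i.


Union bound: P[∪_{i=1}^{28} A_i] ≤ Σ_i P[A_i] ≤ 28·p = 28·(1/28) = 1.
Numerically: 1 ≈ 1.00000.
Is 1 < 1? NO.
Since the bound 1 is ≥ 1, the union bound is uninformative here; it does NOT by itself certify existence.

28·p = 1 ≈ 1.00000; existence NOT certified by the union bound.


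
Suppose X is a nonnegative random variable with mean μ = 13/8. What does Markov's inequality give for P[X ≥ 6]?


μ = E[X] = 13/8, a = 6.
Markov: P[X ≥ 6] ≤ μ/a = (13/8)/6 = 13/48.
Numerically: ≈ 0.270833.
(Since a = 6 > μ = 1.625000, the bound 13/48 is < 1 and informative.)

P[X ≥ 6] ≤ 13/48 ≈ 0.270833.


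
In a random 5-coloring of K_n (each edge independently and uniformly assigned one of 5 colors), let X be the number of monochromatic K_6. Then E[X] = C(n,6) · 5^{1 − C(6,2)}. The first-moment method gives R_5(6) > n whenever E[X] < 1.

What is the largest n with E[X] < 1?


We need C(n, 6) · 5^{1 − 15} < 1, i.e. C(n, 6) < 5^{15 − 1} = 6103515625.
Check values of n near the boundary:
  n = 127: C(127, 6) = 5169379425; 5169379425 < 6103515625? YES
  n = 128: C(128, 6) = 5423611200; 5423611200 < 6103515625? YES
  n = 129: C(129, 6) = 5688177600; 5688177600 < 6103515625? YES
  n = 130: C(130, 6) = 5963412000; 5963412000 < 6103515625? YES
  n = 131: C(131, 6) = 6249655776; 6249655776 < 6103515625? NO
  n = 132: C(132, 6) = 6547258432; 6547258432 < 6103515625? NO
The largest n with C(n, 6) < 6103515625 is n = 130 (where E[X] = 47707296/48828125 ≈ 0.9770). Hence R_5(6) > 130, i.e. R_5(6) ≥ 131.

Largest n = 130; hence R_5(6) > 130.


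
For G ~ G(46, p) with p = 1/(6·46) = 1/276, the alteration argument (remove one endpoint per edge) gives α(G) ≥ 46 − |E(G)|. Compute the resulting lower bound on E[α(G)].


E[|E(G)|] = C(46, 2)·p = 1035 · (1/276) = 15/4.
E[α(G)] ≥ n − E[|E(G)|] = 46 − 15/4 = 169/4.
Numerically: ≈ 42.2500.
(This is only a lower bound; the true E[α(G)] may be larger.)

E[α(G)] ≥ 169/4 ≈ 42.2500.


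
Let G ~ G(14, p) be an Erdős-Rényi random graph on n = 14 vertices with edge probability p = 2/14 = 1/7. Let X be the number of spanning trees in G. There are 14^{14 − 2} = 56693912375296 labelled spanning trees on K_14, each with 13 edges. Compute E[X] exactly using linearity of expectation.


K_14 has 14^{14 − 2} = 56693912375296 labelled spanning trees.
For each such spanning tree H, let X_H = 1 if all 13 edges of H are present in G. Then P[X_H = 1] = p^{13} = (1/7)^{13} = 1/96889010407.
By linearity of expectation: E[X] = Σ_H E[X_H] = 56693912375296 · p^{13} = 56693912375296 · 1/96889010407 = 4096/7.
Numerically: E[X] ≈ 585.

E[X] = 56693912375296 · (1/7)^{13} = 4096/7 ≈ 585.


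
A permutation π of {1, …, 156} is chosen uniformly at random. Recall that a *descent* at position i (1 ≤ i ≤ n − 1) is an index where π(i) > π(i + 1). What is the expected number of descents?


Write X = Σ X_I over i = 1, …, 155, with X_I the indicator of one descent.
There are 155 indicators.
For each fixed i, the pair (π(i), π(i+1)) is a uniformly random ordered pair of distinct values from {1, …, 156}; by symmetry P[π(i) > π(i+1)] = 1/2.
By linearity: E[X] = 155 · (1/2) = (156 − 1) · (1/2) = 155/2 ≈ 77.5000.

E[X] = 155/2 = 77.5000.


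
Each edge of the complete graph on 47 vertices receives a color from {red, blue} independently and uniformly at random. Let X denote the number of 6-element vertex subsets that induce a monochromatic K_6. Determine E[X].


Let X = Σ_S X_S over the C(47, 6) = 10737573 subsets S of size 6, where X_S = 1 if the K_6 on S is monochromatic.
For a fixed S, the K_6 on S has C(6, 2) = 15 edges. P[all 15 edges red] = (1/2)^15, and likewise for blue, so P[monochromatic] = 2·(1/2)^15 = 2^{1 − 15} = 1/16384.
By linearity: E[X] = C(47, 6) · 2^{1 − 15} = 10737573 · 1/16384 = 10737573/16384.
Numerically: E[X] ≈ 655.36945.

E[X] = C(47,6)·2^(1−C(6,2)) = 10737573/16384 ≈ 655.36945.


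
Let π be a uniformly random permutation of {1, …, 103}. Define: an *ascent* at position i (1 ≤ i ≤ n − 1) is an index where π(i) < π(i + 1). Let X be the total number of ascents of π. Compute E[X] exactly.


Write X = Σ X_I over i = 1, …, 102, with X_I the indicator of one ascent.
There are 102 indicators.
For each fixed i, the pair (π(i), π(i+1)) is a uniformly random ordered pair of distinct values from {1, …, 103}; by symmetry P[π(i) < π(i+1)] = 1/2.
By linearity: E[X] = 102 · (1/2) = (103 − 1) · (1/2) = 51 ≈ 51.00000.

E[X] = 51 = 51.00000.


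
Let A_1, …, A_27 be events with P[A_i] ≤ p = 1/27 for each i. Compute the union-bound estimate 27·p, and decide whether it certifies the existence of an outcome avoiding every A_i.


Union bound: P[∪_{i=1}^{27} A_i] ≤ Σ_i P[A_i] ≤ 27·p = 27·(1/27) = 1.
Numerically: 1 ≈ 1.00000.
Is 1 < 1? NO.
Since the bound 1 is ≥ 1, the union bound is uninformative here; it does NOT by itself certify existence.

27·p = 1 ≈ 1.00000; existence NOT certified by the union bound.


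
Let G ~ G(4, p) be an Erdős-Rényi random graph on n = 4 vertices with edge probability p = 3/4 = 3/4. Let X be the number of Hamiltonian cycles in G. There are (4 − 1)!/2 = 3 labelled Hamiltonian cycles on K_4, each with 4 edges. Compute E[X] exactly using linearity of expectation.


K_4 has (4 − 1)!/2 = 3 labelled Hamiltonian cycles.
For each such Hamiltonian cycle H, let X_H = 1 if all 4 edges of H are present in G. Then P[X_H = 1] = p^{4} = (3/4)^{4} = 81/256.
By linearity: E[X] = Σ_H E[X_H] = 3 · p^{4} = 3 · 81/256 = 243/256.
Numerically: E[X] ≈ 0.94922.

E[X] = 3 · (3/4)^{4} = 243/256 ≈ 0.94922.


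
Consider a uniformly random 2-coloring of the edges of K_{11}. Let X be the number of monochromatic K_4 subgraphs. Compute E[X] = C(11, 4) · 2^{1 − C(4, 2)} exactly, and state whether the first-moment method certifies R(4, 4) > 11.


E[X] = C(11, 4) · 2^{1 − 6} = 330 · 2^{−5} = 330/32.
As a reduced fraction: E[X] = 165/16 ≈ 10.3125000.
Is E[X] < 1? NO.
Since E[X] ≥ 1, the first-moment bound is inconclusive at n = 11; it does NOT by itself certify R(4, 4) > 11.

E[X] = 165/16 ≈ 10.3125000; E[X] ≥ 1; first-moment method inconclusive here.


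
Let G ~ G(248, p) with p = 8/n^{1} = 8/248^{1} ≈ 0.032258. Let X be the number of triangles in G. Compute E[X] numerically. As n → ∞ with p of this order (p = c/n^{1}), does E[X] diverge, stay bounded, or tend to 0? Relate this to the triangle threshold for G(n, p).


Number of potential triangles: C(248, 3) = 2511496.
Each occurs with probability p³ ≈ (0.032258)³ ≈ 3.3567185e-05.
By linearity: E[X] = C(248, 3)·p³ ≈ 2511496 · 3.3567185e-05 ≈ 84.30385.
Here α = 1, so p = 8/n is exactly at the triangle threshold p ~ 1/n. Asymptotically E[X] → c³/6 = 8³/6 = 256/3 ≈ 85.33333, a bounded constant. In this regime the triangle count is asymptotically Poisson(c³/6).

E[X] ≈ 84.30385; in regime p = Θ(1/n^{1}) E[X] stays bounded (at the triangle threshold p ~ 1/n).


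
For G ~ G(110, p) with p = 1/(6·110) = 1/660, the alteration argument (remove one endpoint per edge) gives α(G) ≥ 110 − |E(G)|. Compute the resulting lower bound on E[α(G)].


E[|E(G)|] = C(110, 2)·p = 5995 · (1/660) = 109/12.
E[α(G)] ≥ n − E[|E(G)|] = 110 − 109/12 = 1211/12.
Numerically: ≈ 100.9167.
(This is only a lower bound; the true E[α(G)] may be larger.)

E[α(G)] ≥ 1211/12 ≈ 100.9167.


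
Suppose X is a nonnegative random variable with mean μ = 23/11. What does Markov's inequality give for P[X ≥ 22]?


μ = E[X] = 23/11, a = 22.
Markov: P[X ≥ 22] ≤ μ/a = (23/11)/22 = 23/242.
Numerically: ≈ 0.09504.
(Since a = 22 > μ = 2.09091, the bound 23/242 is < 1 and informative.)

P[X ≥ 22] ≤ 23/242 ≈ 0.09504.


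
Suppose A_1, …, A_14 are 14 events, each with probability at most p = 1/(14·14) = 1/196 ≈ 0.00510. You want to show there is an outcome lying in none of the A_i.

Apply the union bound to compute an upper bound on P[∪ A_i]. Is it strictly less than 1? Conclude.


Union bound: P[∪_{i=1}^{14} A_i] ≤ Σ_i P[A_i] ≤ 14·p = 14·(1/196) = 1/14.
Numerically: 1/14 ≈ 0.07143.
Is 1/14 < 1? YES.
Since P[∪ A_i] ≤ 1/14 < 1, the complement has P[∩ A_i^c] ≥ 1 − 1/14 = 13/14 > 0, so some outcome avoids every A_i.

14·p = 1/14 ≈ 0.07143; existence CERTIFIED by the union bound.


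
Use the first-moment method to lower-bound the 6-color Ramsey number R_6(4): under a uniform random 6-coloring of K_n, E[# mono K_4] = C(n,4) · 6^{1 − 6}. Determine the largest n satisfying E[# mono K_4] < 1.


We need C(n, 4) · 6^{1 − 6} < 1, i.e. C(n, 4) < 6^{6 − 1} = 7776.
Check values of n near the boundary:
  n = 20: C(20, 4) = 4845; 4845 < 7776? YES
  n = 21: C(21, 4) = 5985; 5985 < 7776? YES
  n = 22: C(22, 4) = 7315; 7315 < 7776? YES
  n = 23: C(23, 4) = 8855; 8855 < 7776? NO
The largest n with C(n, 4) < 7776 is n = 22 (where E[X] = 7315/7776 ≈ 0.941). Hence R_6(4) > 22, i.e. R_6(4) ≥ 23.

Largest n = 22; hence R_6(4) > 22.


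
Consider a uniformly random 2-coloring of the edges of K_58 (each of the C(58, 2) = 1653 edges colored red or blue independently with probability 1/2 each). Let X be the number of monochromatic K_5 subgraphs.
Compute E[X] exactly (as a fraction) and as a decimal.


Let X = Σ_S X_S over the C(58, 5) = 4582116 subsets S of size 5, where X_S = 1 if the K_5 on S is monochromatic.
For a fixed S, the K_5 on S has C(5, 2) = 10 edges. P[all 10 edges red] = (1/2)^10, and likewise for blue, so P[monochromatic] = 2·(1/2)^10 = 2^{1 − 10} = 1/512.
By linearity of expectation: E[X] = C(58, 5) · 2^{1 − 10} = 4582116 · 1/512 = 1145529/128.
Numerically: E[X] ≈ 8949.445.

E[X] = C(58,5)·2^(1−C(5,2)) = 1145529/128 ≈ 8949.445.


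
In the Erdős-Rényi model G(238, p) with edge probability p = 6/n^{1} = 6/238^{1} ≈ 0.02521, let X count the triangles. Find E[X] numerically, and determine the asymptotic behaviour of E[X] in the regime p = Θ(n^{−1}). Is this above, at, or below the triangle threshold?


Number of potential triangles: C(238, 3) = 2218636.
Each occurs with probability p³ ≈ (0.02521)³ ≈ 1.6022227e-05.
By linearity: E[X] = C(238, 3)·p³ ≈ 2218636 · 1.6022227e-05 ≈ 35.54749.
Here α = 1, so p = 6/n is exactly at the triangle threshold p ~ 1/n. Asymptotically E[X] → c³/6 = 6³/6 = 36 ≈ 36.00000, a bounded constant. In this regime the triangle count is asymptotically Poisson(c³/6).

E[X] ≈ 35.54749; in regime p = Θ(1/n^{1}) E[X] stays bounded (at the triangle threshold p ~ 1/n).


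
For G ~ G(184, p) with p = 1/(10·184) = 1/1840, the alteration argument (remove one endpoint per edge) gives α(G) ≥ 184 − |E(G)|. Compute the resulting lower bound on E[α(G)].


E[|E(G)|] = C(184, 2)·p = 16836 · (1/1840) = 183/20.
E[α(G)] ≥ n − E[|E(G)|] = 184 − 183/20 = 3497/20.
Numerically: ≈ 174.850.
(This is only a lower bound; the true E[α(G)] may be larger.)

E[α(G)] ≥ 3497/20 ≈ 174.850.


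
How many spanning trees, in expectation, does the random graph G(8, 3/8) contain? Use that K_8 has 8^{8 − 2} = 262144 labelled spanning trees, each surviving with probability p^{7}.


K_8 has 8^{8 − 2} = 262144 labelled spanning trees.
For each such spanning tree H, let X_H = 1 if all 7 edges of H are present in G. Then P[X_H = 1] = p^{7} = (3/8)^{7} = 2187/2097152.
By linearity: E[X] = Σ_H E[X_H] = 262144 · p^{7} = 262144 · 2187/2097152 = 2187/8.
Numerically: E[X] ≈ 273.375.

E[X] = 262144 · (3/8)^{7} = 2187/8 ≈ 273.375.


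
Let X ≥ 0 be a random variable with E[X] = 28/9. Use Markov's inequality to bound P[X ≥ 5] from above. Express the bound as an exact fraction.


μ = E[X] = 28/9, a = 5.
Markov: P[X ≥ 5] ≤ μ/a = (28/9)/5 = 28/45.
Numerically: ≈ 0.62222.
(Since a = 5 > μ = 3.11111, the bound 28/45 is < 1 and informative.)

P[X ≥ 5] ≤ 28/45 ≈ 0.62222.


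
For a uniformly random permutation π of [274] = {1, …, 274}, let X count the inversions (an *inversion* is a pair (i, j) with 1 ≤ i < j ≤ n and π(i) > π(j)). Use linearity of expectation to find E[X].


Write X = Σ X_I over the C(274, 2) = 37401 pairs i < j, with X_I the indicator of one inversion.
There are 37401 indicators.
For each fixed pair i < j, the values π(i) and π(j) are two distinct elements of {1, …, 274} in uniformly random order; by symmetry P[π(i) > π(j)] = 1/2.
By linearity: E[X] = 37401 · (1/2) = C(274, 2) · (1/2) = 37401/2 = 37401/2 ≈ 18700.500000.

E[X] = 37401/2 = 18700.500000.


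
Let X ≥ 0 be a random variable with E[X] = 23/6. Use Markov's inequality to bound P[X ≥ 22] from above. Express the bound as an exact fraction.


μ = E[X] = 23/6, a = 22.
Markov: P[X ≥ 22] ≤ μ/a = (23/6)/22 = 23/132.
Numerically: ≈ 0.17424.
(Since a = 22 > μ = 3.83333, the bound 23/132 is < 1 and informative.)

P[X ≥ 22] ≤ 23/132 ≈ 0.17424.


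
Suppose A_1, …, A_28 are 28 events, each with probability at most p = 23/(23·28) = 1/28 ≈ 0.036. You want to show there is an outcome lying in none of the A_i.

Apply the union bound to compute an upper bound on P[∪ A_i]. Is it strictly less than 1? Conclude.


Union bound: P[∪_{i=1}^{28} A_i] ≤ Σ_i P[A_i] ≤ 28·p = 28·(1/28) = 1.
Numerically: 1 ≈ 1.000.
Is 1 < 1? NO.
Since the bound 1 is ≥ 1, the union bound is uninformative here; it does NOT by itself certify existence.

28·p = 1 ≈ 1.000; existence NOT certified by the union bound.


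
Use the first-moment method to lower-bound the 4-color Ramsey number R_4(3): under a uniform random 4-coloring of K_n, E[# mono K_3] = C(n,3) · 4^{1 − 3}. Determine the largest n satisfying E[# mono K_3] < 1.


We need C(n, 3) · 4^{1 − 3} < 1, i.e. C(n, 3) < 4^{3 − 1} = 16.
Check values of n near the boundary:
  n = 3: C(3, 3) = 1; 1 < 16? YES
  n = 4: C(4, 3) = 4; 4 < 16? YES
  n = 5: C(5, 3) = 10; 10 < 16? YES
  n = 6: C(6, 3) = 20; 20 < 16? NO
The largest n with C(n, 3) < 16 is n = 5 (where E[X] = 5/8 ≈ 0.62500). Hence R_4(3) > 5, i.e. R_4(3) ≥ 6.

Largest n = 5; hence R_4(3) > 5.


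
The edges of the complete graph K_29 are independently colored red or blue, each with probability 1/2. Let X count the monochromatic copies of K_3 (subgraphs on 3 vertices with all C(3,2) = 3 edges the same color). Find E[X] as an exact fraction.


Let X = Σ_S X_S over the C(29, 3) = 3654 subsets S of size 3, where X_S = 1 if the K_3 on S is monochromatic.
For a fixed S, the K_3 on S has C(3, 2) = 3 edges. P[all 3 edges red] = (1/2)^3, and likewise for blue, so P[monochromatic] = 2·(1/2)^3 = 2^{1 − 3} = 1/4.
By linearity: E[X] = C(29, 3) · 2^{1 − 3} = 3654 · 1/4 = 1827/2.
Numerically: E[X] ≈ 913.5000.

E[X] = C(29,3)·2^(1−C(3,2)) = 1827/2 ≈ 913.5000.


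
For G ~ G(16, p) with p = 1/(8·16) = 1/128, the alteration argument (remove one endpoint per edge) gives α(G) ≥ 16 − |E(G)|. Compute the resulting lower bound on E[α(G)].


E[|E(G)|] = C(16, 2)·p = 120 · (1/128) = 15/16.
E[α(G)] ≥ n − E[|E(G)|] = 16 − 15/16 = 241/16.
Numerically: ≈ 15.06250.
(This is only a lower bound; the true E[α(G)] may be larger.)

E[α(G)] ≥ 241/16 ≈ 15.06250.


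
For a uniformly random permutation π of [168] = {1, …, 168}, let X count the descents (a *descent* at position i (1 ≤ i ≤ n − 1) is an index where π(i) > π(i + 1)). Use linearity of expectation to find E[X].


Write X = Σ X_I over i = 1, …, 167, with X_I the indicator of one descent.
There are 167 indicators.
For each fixed i, the pair (π(i), π(i+1)) is a uniformly random ordered pair of distinct values from {1, …, 168}; by symmetry P[π(i) > π(i+1)] = 1/2.
By linearity: E[X] = 167 · (1/2) = (168 − 1) · (1/2) = 167/2 ≈ 83.5000.

E[X] = 167/2 = 83.5000.


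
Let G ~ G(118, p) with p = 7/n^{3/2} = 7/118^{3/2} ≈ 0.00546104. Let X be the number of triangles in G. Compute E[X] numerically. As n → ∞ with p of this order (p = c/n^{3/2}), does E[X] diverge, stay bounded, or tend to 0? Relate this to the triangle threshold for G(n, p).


Number of potential triangles: C(118, 3) = 266916.
Each occurs with probability p³ ≈ (0.00546104)³ ≈ 1.62863996e-07.
By linearity: E[X] = C(118, 3)·p³ ≈ 266916 · 1.62863996e-07 ≈ 0.043471.
Since α = 3/2 > 1, p = c/n^{3/2} = o(1/n) is below the triangle threshold p ~ 1/n. Asymptotically E[X] ~ (c³/6)·n^{3(1−α)} = (7³/6)·n^{-1.5} → 0, so by Markov's inequality G has no triangles w.h.p.

E[X] ≈ 0.043471; in regime p = Θ(1/n^{3/2}) E[X] tends to 0 (below the triangle threshold p ~ 1/n).


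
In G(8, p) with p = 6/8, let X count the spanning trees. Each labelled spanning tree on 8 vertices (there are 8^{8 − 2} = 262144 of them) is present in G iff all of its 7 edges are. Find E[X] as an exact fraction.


K_8 has 8^{8 − 2} = 262144 labelled spanning trees.
For each such spanning tree H, let X_H = 1 if all 7 edges of H are present in G. Then P[X_H = 1] = p^{7} = (3/4)^{7} = 2187/16384.
By linearity of expectation: E[X] = Σ_H E[X_H] = 262144 · p^{7} = 262144 · 2187/16384 = 34992.
Numerically: E[X] ≈ 3.5e+04.

E[X] = 262144 · (3/4)^{7} = 34992 ≈ 3.5e+04.


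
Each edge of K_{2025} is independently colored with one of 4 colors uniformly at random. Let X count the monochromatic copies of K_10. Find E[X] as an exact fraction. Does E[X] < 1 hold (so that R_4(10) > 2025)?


E[X] = C(2025, 10) · 4^{1 − 45} = 312479209053472269772600560 · 4^{−44} = 312479209053472269772600560/309485009821345068724781056.
As a reduced fraction: E[X] = 19529950565842016860787535/19342813113834066795298816 ≈ 1.00967.
Is E[X] < 1? NO.
Since E[X] ≥ 1, the first-moment bound is inconclusive at n = 2025; it does NOT by itself certify R_4(10) > 2025.

E[X] = 19529950565842016860787535/19342813113834066795298816 ≈ 1.00967; E[X] ≥ 1; first-moment method inconclusive here.


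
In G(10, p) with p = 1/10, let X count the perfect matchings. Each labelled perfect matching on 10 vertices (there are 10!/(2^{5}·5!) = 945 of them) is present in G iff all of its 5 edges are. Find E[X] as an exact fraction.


K_10 has 10!/(2^{5}·5!) = 945 labelled perfect matchings.
For each such perfect matching H, let X_H = 1 if all 5 edges of H are present in G. Then P[X_H = 1] = p^{5} = (1/10)^{5} = 1/100000.
By linearity: E[X] = Σ_H E[X_H] = 945 · p^{5} = 945 · 1/100000 = 189/20000.
Numerically: E[X] ≈ 0.00945.

E[X] = 945 · (1/10)^{5} = 189/20000 ≈ 0.00945.


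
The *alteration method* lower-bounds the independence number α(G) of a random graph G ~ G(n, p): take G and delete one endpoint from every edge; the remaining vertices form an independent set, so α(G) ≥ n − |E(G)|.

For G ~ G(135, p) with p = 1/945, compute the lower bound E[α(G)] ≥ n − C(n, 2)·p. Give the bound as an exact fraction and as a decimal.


E[|E(G)|] = C(135, 2)·p = 9045 · (1/945) = 67/7.
E[α(G)] ≥ n − E[|E(G)|] = 135 − 67/7 = 878/7.
Numerically: ≈ 125.429.
(This is only a lower bound; the true E[α(G)] may be larger.)

E[α(G)] ≥ 878/7 ≈ 125.429.


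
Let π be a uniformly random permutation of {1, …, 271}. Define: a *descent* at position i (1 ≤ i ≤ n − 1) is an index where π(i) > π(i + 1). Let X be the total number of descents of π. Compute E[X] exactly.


Write X = Σ X_I over i = 1, …, 270, with X_I the indicator of one descent.
There are 270 indicators.
For each fixed i, the pair (π(i), π(i+1)) is a uniformly random ordered pair of distinct values from {1, …, 271}; by symmetry P[π(i) > π(i+1)] = 1/2.
By linearity: E[X] = 270 · (1/2) = (271 − 1) · (1/2) = 135 ≈ 135.000000.

E[X] = 135 = 135.000000.


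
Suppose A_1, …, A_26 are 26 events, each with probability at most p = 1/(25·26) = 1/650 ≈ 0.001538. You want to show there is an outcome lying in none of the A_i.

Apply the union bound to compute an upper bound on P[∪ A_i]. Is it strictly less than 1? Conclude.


Union bound: P[∪_{i=1}^{26} A_i] ≤ Σ_i P[A_i] ≤ 26·p = 26·(1/650) = 1/25.
Numerically: 1/25 ≈ 0.040000.
Is 1/25 < 1? YES.
Since P[∪ A_i] ≤ 1/25 < 1, the complement has P[∩ A_i^c] ≥ 1 − 1/25 = 24/25 > 0, so some outcome avoids every A_i.

26·p = 1/25 ≈ 0.040000; existence CERTIFIED by the union bound.


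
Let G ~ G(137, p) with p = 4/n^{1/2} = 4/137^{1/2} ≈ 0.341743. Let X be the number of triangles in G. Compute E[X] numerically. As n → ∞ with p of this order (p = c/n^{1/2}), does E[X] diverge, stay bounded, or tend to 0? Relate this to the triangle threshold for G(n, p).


Number of potential triangles: C(137, 3) = 419220.
Each occurs with probability p³ ≈ (0.341743)³ ≈ 3.99115986e-02.
By linearity: E[X] = C(137, 3)·p³ ≈ 419220 · 3.99115986e-02 ≈ 16731.740369.
Since α = 1/2 < 1, p = c/n^{1/2} ≫ 1/n is above the triangle threshold p ~ 1/n. Asymptotically E[X] ~ (c³/6)·n^{3(1−α)} = (4³/6)·n^{1.5} → ∞; triangles are abundant w.h.p.

E[X] ≈ 16731.740369; in regime p = Θ(1/n^{1/2}) E[X] diverges (above the triangle threshold p ~ 1/n).


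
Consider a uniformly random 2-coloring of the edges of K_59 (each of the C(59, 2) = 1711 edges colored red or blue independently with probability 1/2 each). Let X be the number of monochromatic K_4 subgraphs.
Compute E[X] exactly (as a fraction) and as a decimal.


Let X = Σ_S X_S over the C(59, 4) = 455126 subsets S of size 4, where X_S = 1 if the K_4 on S is monochromatic.
For a fixed S, the K_4 on S has C(4, 2) = 6 edges. P[all 6 edges red] = (1/2)^6, and likewise for blue, so P[monochromatic] = 2·(1/2)^6 = 2^{1 − 6} = 1/32.
Summing: E[X] = C(59, 4) · 2^{1 − 6} = 455126 · 1/32 = 227563/16.
Numerically: E[X] ≈ 14222.687500.

E[X] = C(59,4)·2^(1−C(4,2)) = 227563/16 ≈ 14222.687500.


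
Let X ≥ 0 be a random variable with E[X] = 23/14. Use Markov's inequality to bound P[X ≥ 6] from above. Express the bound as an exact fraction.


μ = E[X] = 23/14, a = 6.
Markov: P[X ≥ 6] ≤ μ/a = (23/14)/6 = 23/84.
Numerically: ≈ 0.2738.
(Since a = 6 > μ = 1.6429, the bound 23/84 is < 1 and informative.)

P[X ≥ 6] ≤ 23/84 ≈ 0.2738.


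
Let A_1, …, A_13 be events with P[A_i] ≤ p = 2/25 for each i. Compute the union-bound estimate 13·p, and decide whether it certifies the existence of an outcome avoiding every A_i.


Union bound: P[∪_{i=1}^{13} A_i] ≤ Σ_i P[A_i] ≤ 13·p = 13·(2/25) = 26/25.
Numerically: 26/25 ≈ 1.0400000.
Is 26/25 < 1? NO.
Since the bound 26/25 is ≥ 1, the union bound is uninformative here; it does NOT by itself certify existence.

13·p = 26/25 ≈ 1.0400000; existence NOT certified by the union bound.


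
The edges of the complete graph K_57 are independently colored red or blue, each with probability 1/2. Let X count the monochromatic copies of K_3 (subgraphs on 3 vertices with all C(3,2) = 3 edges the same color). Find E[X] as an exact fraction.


Let X = Σ_S X_S over the C(57, 3) = 29260 subsets S of size 3, where X_S = 1 if the K_3 on S is monochromatic.
For a fixed S, the K_3 on S has C(3, 2) = 3 edges. P[all 3 edges red] = (1/2)^3, and likewise for blue, so P[monochromatic] = 2·(1/2)^3 = 2^{1 − 3} = 1/4.
Summing: E[X] = C(57, 3) · 2^{1 − 3} = 29260 · 1/4 = 7315.
Numerically: E[X] ≈ 7315.000000.

E[X] = C(57,3)·2^(1−C(3,2)) = 7315 ≈ 7315.000000.


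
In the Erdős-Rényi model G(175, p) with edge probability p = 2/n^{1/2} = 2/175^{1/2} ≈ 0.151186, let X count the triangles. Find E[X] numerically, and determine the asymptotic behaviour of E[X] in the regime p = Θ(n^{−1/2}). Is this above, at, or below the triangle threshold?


Number of potential triangles: C(175, 3) = 877975.
Each occurs with probability p³ ≈ (0.151186)³ ≈ 3.45567518e-03.
By linearity: E[X] = C(175, 3)·p³ ≈ 877975 · 3.45567518e-03 ≈ 3033.996418.
Since α = 1/2 < 1, p = c/n^{1/2} ≫ 1/n is above the triangle threshold p ~ 1/n. Asymptotically E[X] ~ (c³/6)·n^{3(1−α)} = (2³/6)·n^{1.5} → ∞; triangles are abundant w.h.p.

E[X] ≈ 3033.996418; in regime p = Θ(1/n^{1/2}) E[X] diverges (above the triangle threshold p ~ 1/n).


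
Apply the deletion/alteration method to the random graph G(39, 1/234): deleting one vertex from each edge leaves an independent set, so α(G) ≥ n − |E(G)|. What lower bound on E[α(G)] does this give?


E[|E(G)|] = C(39, 2)·p = 741 · (1/234) = 19/6.
E[α(G)] ≥ n − E[|E(G)|] = 39 − 19/6 = 215/6.
Numerically: ≈ 35.83333.
(This is only a lower bound; the true E[α(G)] may be larger.)

E[α(G)] ≥ 215/6 ≈ 35.83333.


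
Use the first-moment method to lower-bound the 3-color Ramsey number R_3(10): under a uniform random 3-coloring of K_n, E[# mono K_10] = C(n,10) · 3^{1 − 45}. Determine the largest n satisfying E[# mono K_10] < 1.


We need C(n, 10) · 3^{1 − 45} < 1, i.e. C(n, 10) < 3^{45 − 1} = 984770902183611232881.
Check values of n near the boundary:
  n = 570: C(570, 10) = 921524823451961408691; 921524823451961408691 < 984770902183611232881? YES
  n = 571: C(571, 10) = 937951290893172842001; 937951290893172842001 < 984770902183611232881? YES
  n = 572: C(572, 10) = 954640815642161682606; 954640815642161682606 < 984770902183611232881? YES
  n = 573: C(573, 10) = 971597135635805762226; 971597135635805762226 < 984770902183611232881? YES
  n = 574: C(574, 10) = 988824035203816502691; 988824035203816502691 < 984770902183611232881? NO
The largest n with C(n, 10) < 984770902183611232881 is n = 573 (where E[X] = 35985079097622435638/36472996377170786403 ≈ 0.9866). Hence R_3(10) > 573, i.e. R_3(10) ≥ 574.

Largest n = 573; hence R_3(10) > 573.


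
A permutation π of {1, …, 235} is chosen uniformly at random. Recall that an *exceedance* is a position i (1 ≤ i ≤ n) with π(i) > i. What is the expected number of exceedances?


Write X = Σ_{i=1}^{235} X_i, where X_i = 1_{π(i) > i}.
For each fixed i, π(i) is uniform over {1, …, 235} (marginal of a uniform permutation), so P[π(i) > i] = (n − i)/n. Summing: Σ_{i=1}^{235} (n − i)/n = (0 + 1 + … + 234)/235 = 235(235 − 1)/(2·235) = (235 − 1)/2.
Hence E[X] = Σ_{i=1}^{235} (235 − i)/235 = 117 ≈ 117.00000.

E[X] = 117 = 117.00000.


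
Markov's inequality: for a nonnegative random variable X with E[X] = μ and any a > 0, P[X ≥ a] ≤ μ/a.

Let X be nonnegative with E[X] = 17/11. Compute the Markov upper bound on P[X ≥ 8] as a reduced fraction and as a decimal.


μ = E[X] = 17/11, a = 8.
Markov: P[X ≥ 8] ≤ μ/a = (17/11)/8 = 17/88.
Numerically: ≈ 0.193.
(Since a = 8 > μ = 1.545, the bound 17/88 is < 1 and informative.)

P[X ≥ 8] ≤ 17/88 ≈ 0.193.


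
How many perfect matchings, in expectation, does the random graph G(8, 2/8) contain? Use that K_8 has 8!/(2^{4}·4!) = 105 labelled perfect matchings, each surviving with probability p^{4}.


K_8 has 8!/(2^{4}·4!) = 105 labelled perfect matchings.
For each such perfect matching H, let X_H = 1 if all 4 edges of H are present in G. Then P[X_H = 1] = p^{4} = (1/4)^{4} = 1/256.
Summing the indicators: E[X] = Σ_H E[X_H] = 105 · p^{4} = 105 · 1/256 = 105/256.
Numerically: E[X] ≈ 0.410156.

E[X] = 105 · (1/4)^{4} = 105/256 ≈ 0.410156.


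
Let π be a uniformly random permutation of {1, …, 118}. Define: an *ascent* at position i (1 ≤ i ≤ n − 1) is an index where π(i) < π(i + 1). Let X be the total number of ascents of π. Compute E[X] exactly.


Write X = Σ X_I over i = 1, …, 117, with X_I the indicator of one ascent.
There are 117 indicators.
For each fixed i, the pair (π(i), π(i+1)) is a uniformly random ordered pair of distinct values from {1, …, 118}; by symmetry P[π(i) < π(i+1)] = 1/2.
By linearity: E[X] = 117 · (1/2) = (118 − 1) · (1/2) = 117/2 ≈ 58.5000.

E[X] = 117/2 = 58.5000.


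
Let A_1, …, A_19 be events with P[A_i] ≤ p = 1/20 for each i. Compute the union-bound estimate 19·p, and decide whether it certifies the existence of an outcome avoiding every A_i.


Union bound: P[∪_{i=1}^{19} A_i] ≤ Σ_i P[A_i] ≤ 19·p = 19·(1/20) = 19/20.
Numerically: 19/20 ≈ 0.9500.
Is 19/20 < 1? YES.
Since P[∪ A_i] ≤ 19/20 < 1, the complement has P[∩ A_i^c] ≥ 1 − 19/20 = 1/20 > 0, so some outcome avoids every A_i.

19·p = 19/20 ≈ 0.9500; existence CERTIFIED by the union bound.


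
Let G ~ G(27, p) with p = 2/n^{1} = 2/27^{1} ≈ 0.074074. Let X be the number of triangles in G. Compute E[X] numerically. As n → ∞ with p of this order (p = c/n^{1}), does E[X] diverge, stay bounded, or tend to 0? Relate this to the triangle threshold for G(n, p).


Number of potential triangles: C(27, 3) = 2925.
Each occurs with probability p³ ≈ (0.074074)³ ≈ 4.0644211e-04.
By linearity: E[X] = C(27, 3)·p³ ≈ 2925 · 4.0644211e-04 ≈ 1.18884.
Here α = 1, so p = 2/n is exactly at the triangle threshold p ~ 1/n. Asymptotically E[X] → c³/6 = 2³/6 = 4/3 ≈ 1.33333, a bounded constant. In this regime the triangle count is asymptotically Poisson(c³/6).

E[X] ≈ 1.18884; in regime p = Θ(1/n^{1}) E[X] stays bounded (at the triangle threshold p ~ 1/n).


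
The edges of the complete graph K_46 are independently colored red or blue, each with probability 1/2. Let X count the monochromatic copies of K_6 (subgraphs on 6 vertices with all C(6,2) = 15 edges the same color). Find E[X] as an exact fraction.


Let X = Σ_S X_S over the C(46, 6) = 9366819 subsets S of size 6, where X_S = 1 if the K_6 on S is monochromatic.
For a fixed S, the K_6 on S has C(6, 2) = 15 edges. P[all 15 edges red] = (1/2)^15, and likewise for blue, so P[monochromatic] = 2·(1/2)^15 = 2^{1 − 15} = 1/16384.
By linearity: E[X] = C(46, 6) · 2^{1 − 15} = 9366819 · 1/16384 = 9366819/16384.
Numerically: E[X] ≈ 571.70526.

E[X] = C(46,6)·2^(1−C(6,2)) = 9366819/16384 ≈ 571.70526.


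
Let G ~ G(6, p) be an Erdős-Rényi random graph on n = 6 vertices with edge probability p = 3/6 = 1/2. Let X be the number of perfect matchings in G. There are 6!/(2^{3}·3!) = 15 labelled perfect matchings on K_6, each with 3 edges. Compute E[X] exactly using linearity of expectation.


K_6 has 6!/(2^{3}·3!) = 15 labelled perfect matchings.
For each such perfect matching H, let X_H = 1 if all 3 edges of H are present in G. Then P[X_H = 1] = p^{3} = (1/2)^{3} = 1/8.
By linearity of expectation: E[X] = Σ_H E[X_H] = 15 · p^{3} = 15 · 1/8 = 15/8.
Numerically: E[X] ≈ 1.875.

E[X] = 15 · (1/2)^{3} = 15/8 ≈ 1.875.


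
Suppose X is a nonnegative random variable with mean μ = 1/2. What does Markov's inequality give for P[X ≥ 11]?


μ = E[X] = 1/2, a = 11.
Markov: P[X ≥ 11] ≤ μ/a = (1/2)/11 = 1/22.
Numerically: ≈ 0.0455.
(Since a = 11 > μ = 0.5000, the bound 1/22 is < 1 and informative.)

P[X ≥ 11] ≤ 1/22 ≈ 0.0455.


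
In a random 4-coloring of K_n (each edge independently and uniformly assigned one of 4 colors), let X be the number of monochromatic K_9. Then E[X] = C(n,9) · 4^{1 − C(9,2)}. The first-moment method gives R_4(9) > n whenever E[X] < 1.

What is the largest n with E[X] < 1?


We need C(n, 9) · 4^{1 − 36} < 1, i.e. C(n, 9) < 4^{36 − 1} = 1180591620717411303424.
Check values of n near the boundary:
  n = 910: C(910, 9) = 1133378248346922788210; 1133378248346922788210 < 1180591620717411303424? YES
  n = 911: C(911, 9) = 1144686900492291197405; 1144686900492291197405 < 1180591620717411303424? YES
  n = 912: C(912, 9) = 1156095740032081475120; 1156095740032081475120 < 1180591620717411303424? YES
  n = 913: C(913, 9) = 1167605542753639808390; 1167605542753639808390 < 1180591620717411303424? YES
  n = 914: C(914, 9) = 1179217089587653905932; 1179217089587653905932 < 1180591620717411303424? YES
  n = 915: C(915, 9) = 1190931166636537885130; 1190931166636537885130 < 1180591620717411303424? NO
  n = 916: C(916, 9) = 1202748565202942340440; 1202748565202942340440 < 1180591620717411303424? NO
  n = 917: C(917, 9) = 1214670081818390006810; 1214670081818390006810 < 1180591620717411303424? NO
The largest n with C(n, 9) < 1180591620717411303424 is n = 914 (where E[X] = 294804272396913476483/295147905179352825856 ≈ 0.9988357). Hence R_4(9) > 914, i.e. R_4(9) ≥ 915.

Largest n = 914; hence R_4(9) > 914.


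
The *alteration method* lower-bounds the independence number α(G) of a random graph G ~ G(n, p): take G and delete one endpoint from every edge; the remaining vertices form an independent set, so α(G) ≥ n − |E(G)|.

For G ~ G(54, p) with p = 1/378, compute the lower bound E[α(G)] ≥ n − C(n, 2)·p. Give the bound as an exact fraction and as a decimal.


E[|E(G)|] = C(54, 2)·p = 1431 · (1/378) = 53/14.
E[α(G)] ≥ n − E[|E(G)|] = 54 − 53/14 = 703/14.
Numerically: ≈ 50.21429.
(This is only a lower bound; the true E[α(G)] may be larger.)

E[α(G)] ≥ 703/14 ≈ 50.21429.


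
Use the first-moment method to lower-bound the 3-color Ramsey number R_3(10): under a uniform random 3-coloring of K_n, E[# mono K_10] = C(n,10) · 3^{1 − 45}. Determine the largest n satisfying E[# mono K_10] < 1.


We need C(n, 10) · 3^{1 − 45} < 1, i.e. C(n, 10) < 3^{45 − 1} = 984770902183611232881.
Check values of n near the boundary:
  n = 567: C(567, 10) = 873787071273467749398; 873787071273467749398 < 984770902183611232881? YES
  n = 568: C(568, 10) = 889446337783744949208; 889446337783744949208 < 984770902183611232881? YES
  n = 569: C(569, 10) = 905357721286137524328; 905357721286137524328 < 984770902183611232881? YES
  n = 570: C(570, 10) = 921524823451961408691; 921524823451961408691 < 984770902183611232881? YES
  n = 571: C(571, 10) = 937951290893172842001; 937951290893172842001 < 984770902183611232881? YES
  n = 572: C(572, 10) = 954640815642161682606; 954640815642161682606 < 984770902183611232881? YES
  n = 573: C(573, 10) = 971597135635805762226; 971597135635805762226 < 984770902183611232881? YES
  n = 574: C(574, 10) = 988824035203816502691; 988824035203816502691 < 984770902183611232881? NO
  n = 575: C(575, 10) = 1006325345561406175305; 1006325345561406175305 < 984770902183611232881? NO
The largest n with C(n, 10) < 984770902183611232881 is n = 573 (where E[X] = 35985079097622435638/36472996377170786403 ≈ 0.987). Hence R_3(10) > 573, i.e. R_3(10) ≥ 574.

Largest n = 573; hence R_3(10) > 573.


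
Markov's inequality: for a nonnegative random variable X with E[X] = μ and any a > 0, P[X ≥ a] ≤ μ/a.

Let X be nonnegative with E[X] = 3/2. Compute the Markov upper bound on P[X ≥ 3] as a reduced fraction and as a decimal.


μ = E[X] = 3/2, a = 3.
Markov: P[X ≥ 3] ≤ μ/a = (3/2)/3 = 1/2.
Numerically: ≈ 0.50000.
(Since a = 3 > μ = 1.50000, the bound 1/2 is < 1 and informative.)

P[X ≥ 3] ≤ 1/2 ≈ 0.50000.


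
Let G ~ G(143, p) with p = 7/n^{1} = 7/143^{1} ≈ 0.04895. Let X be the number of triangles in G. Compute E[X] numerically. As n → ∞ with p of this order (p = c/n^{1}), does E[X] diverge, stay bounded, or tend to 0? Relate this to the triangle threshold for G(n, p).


Number of potential triangles: C(143, 3) = 477191.
Each occurs with probability p³ ≈ (0.04895)³ ≈ 1.172968e-04.
By linearity: E[X] = C(143, 3)·p³ ≈ 477191 · 1.172968e-04 ≈ 55.9730.
Here α = 1, so p = 7/n is exactly at the triangle threshold p ~ 1/n. Asymptotically E[X] → c³/6 = 7³/6 = 343/6 ≈ 57.1667, a bounded constant. In this regime the triangle count is asymptotically Poisson(c³/6).

E[X] ≈ 55.9730; in regime p = Θ(1/n^{1}) E[X] stays bounded (at the triangle threshold p ~ 1/n).


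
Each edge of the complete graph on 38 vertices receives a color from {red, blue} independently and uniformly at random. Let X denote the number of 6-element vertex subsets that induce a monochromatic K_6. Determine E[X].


Let X = Σ_S X_S over the C(38, 6) = 2760681 subsets S of size 6, where X_S = 1 if the K_6 on S is monochromatic.
For a fixed S, the K_6 on S has C(6, 2) = 15 edges. P[all 15 edges red] = (1/2)^15, and likewise for blue, so P[monochromatic] = 2·(1/2)^15 = 2^{1 − 15} = 1/16384.
By linearity: E[X] = C(38, 6) · 2^{1 − 15} = 2760681 · 1/16384 = 2760681/16384.
Numerically: E[X] ≈ 168.499.

E[X] = C(38,6)·2^(1−C(6,2)) = 2760681/16384 ≈ 168.499.


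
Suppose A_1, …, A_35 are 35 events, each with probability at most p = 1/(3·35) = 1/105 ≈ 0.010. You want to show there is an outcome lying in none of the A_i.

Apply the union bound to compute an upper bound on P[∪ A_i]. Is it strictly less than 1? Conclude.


Union bound: P[∪_{i=1}^{35} A_i] ≤ Σ_i P[A_i] ≤ 35·p = 35·(1/105) = 1/3.
Numerically: 1/3 ≈ 0.333.
Is 1/3 < 1? YES.
Since P[∪ A_i] ≤ 1/3 < 1, the complement has P[∩ A_i^c] ≥ 1 − 1/3 = 2/3 > 0, so some outcome avoids every A_i.

35·p = 1/3 ≈ 0.333; existence CERTIFIED by the union bound.
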